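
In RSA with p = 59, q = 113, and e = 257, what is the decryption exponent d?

φ(n) = (p−1)(q−1) = 58·112 = 6496.
Need d with 257·d ≡ 1 (mod 6496). Apply the extended Euclidean algorithm:
6496 = 25*257 + 71
257 = 3*71 + 44
71 = 1*44 + 27
44 = 1*27 + 17
27 = 1*17 + 10
17 = 1*10 + 7
10 = 1*7 + 3
7 = 2*3 + 1
3 = 3*1 + 0
Back-substitute:
1 = 7 − 2·3
1 = −2·10 + 3·7
1 = 3·17 − 5·10
1 = −5·27 + 8·17
1 = 8·44 − 13·27
1 = −13·71 + 21·44
1 = 21·257 − 76·71
1 = −76·6496 + 1921·257
So 257·1921 ≡ 1 (mod 6496), hence d = 1921.

1921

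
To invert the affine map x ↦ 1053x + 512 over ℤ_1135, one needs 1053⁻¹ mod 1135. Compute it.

872

Apply the Euclidean algorithm to 1135 and 1053:
1135 = 1*1053 + 82
1053 = 12*82 + 69
82 = 1*69 + 13
69 = 5*13 + 4
13 = 3*4 + 1
4 = 4*1 + 0
The gcd is 1. Working backward:
1 = 13 − 3·4
1 = −3·69 + 16·13
1 = 16·82 − 19·69
1 = −19·1053 + 244·82
1 = 244·1135 − 263·1053
So 1053·(-263) ≡ 1 (mod 1135), and -263 ≡ 872 (mod 1135).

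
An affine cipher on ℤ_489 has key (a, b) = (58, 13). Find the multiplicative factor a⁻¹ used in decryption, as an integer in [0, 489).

Extended Euclidean algorithm:
489 = 8×58 + 25
58 = 2×25 + 8
25 = 3×8 + 1
8 = 8×1 + 0
The gcd is 1. Working backward:
1 = 25 − 3·8
1 = −3·58 + 7·25
1 = 7·489 − 59·58
Thus 58·(-59) ≡ 1 (mod 489); reducing, -59 mod 489 = 430.

430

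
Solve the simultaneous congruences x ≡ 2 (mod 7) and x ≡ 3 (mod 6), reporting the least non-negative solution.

Write x = 2 + 7·k. Then 7·k ≡ 3 − 2 ≡ 1 (mod 6).
Need 7⁻¹ mod 6. Extended Euclid on (6, 1):
6 = 6*1 + 0
7⁻¹ ≡ 1 (mod 6), so k ≡ 1·1 ≡ 1 (mod 6).
x = 2 + 7·1 = 9.

9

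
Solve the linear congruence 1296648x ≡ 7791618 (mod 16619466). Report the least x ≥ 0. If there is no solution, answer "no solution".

354057

First find gcd(1296648, 16619466):
16619466 = 12×1296648 + 1059690
1296648 = 1×1059690 + 236958
1059690 = 4×236958 + 111858
236958 = 2×111858 + 13242
111858 = 8×13242 + 5922
13242 = 2×5922 + 1398
5922 = 4×1398 + 330
1398 = 4×330 + 78
330 = 4×78 + 18
78 = 4×18 + 6
18 = 3×6 + 0
gcd = 6 and 6 | 7791618, so solutions exist. Divide through by 6: 216108x ≡ 1298603 (mod 2769911).
Now find 216108⁻¹ mod 2769911:
2769911 = 12·216108 + 176615
216108 = 1·176615 + 39493
176615 = 4·39493 + 18643
39493 = 2·18643 + 2207
18643 = 8·2207 + 987
2207 = 2·987 + 233
987 = 4·233 + 55
233 = 4·55 + 13
55 = 4·13 + 3
13 = 4·3 + 1
3 = 3·1 + 0
Back-substitute:
1 = 13 − 4·3
1 = −4·55 + 17·13
1 = 17·233 − 72·55
1 = −72·987 + 305·233
1 = 305·2207 − 682·987
1 = −682·18643 + 5761·2207
1 = 5761·39493 − 12204·18643
1 = −12204·176615 + 54577·39493
1 = 54577·216108 − 66781·176615
1 = −66781·2769911 + 855949·216108
So 216108⁻¹ ≡ 855949 (mod 2769911).
Then x ≡ 855949·1298603 ≡ 354057 (mod 2769911); the smallest non-negative solution is x = 354057.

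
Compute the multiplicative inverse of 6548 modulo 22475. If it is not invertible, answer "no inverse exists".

4287

Extended Euclidean algorithm:
22475 = 3*6548 + 2831
6548 = 2*2831 + 886
2831 = 3*886 + 173
886 = 5*173 + 21
173 = 8*21 + 5
21 = 4*5 + 1
5 = 5*1 + 0
The gcd is 1. Working backward:
1 = 21 − 4·5
1 = −4·173 + 33·21
1 = 33·886 − 169·173
1 = −169·2831 + 540·886
1 = 540·6548 − 1249·2831
1 = −1249·22475 + 4287·6548
So 6548·4287 ≡ 1 (mod 22475).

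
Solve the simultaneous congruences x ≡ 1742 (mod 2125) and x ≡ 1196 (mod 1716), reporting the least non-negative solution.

2156492

Write x = 1742 + 2125·k. Then 2125·k ≡ 1196 − 1742 ≡ 1170 (mod 1716).
Need 2125⁻¹ mod 1716. Extended Euclid on (1716, 409):
1716 = 4×409 + 80
409 = 5×80 + 9
80 = 8×9 + 8
9 = 1×8 + 1
8 = 8×1 + 0
Back-substitute:
1 = 9 − 8
1 = −80 + 9·9
1 = 9·409 − 46·80
1 = −46·1716 + 193·409
2125⁻¹ ≡ 193 (mod 1716), so k ≡ 193·1170 ≡ 1014 (mod 1716).
x = 1742 + 2125·1014 = 2156492.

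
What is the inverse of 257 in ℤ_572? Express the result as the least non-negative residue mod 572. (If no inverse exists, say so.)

69

gcd(572, 257) by repeated division:
572 = 2*257 + 58
257 = 4*58 + 25
58 = 2*25 + 8
25 = 3*8 + 1
8 = 8*1 + 0
gcd = 1, so the inverse exists. Back-substitute:
1 = 25 − 3·8
1 = −3·58 + 7·25
1 = 7·257 − 31·58
1 = −31·572 + 69·257
So 257·69 ≡ 1 (mod 572).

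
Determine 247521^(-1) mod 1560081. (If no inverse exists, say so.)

Euclidean algorithm on 1560081, 247521:
1560081 = 6*247521 + 74955
247521 = 3*74955 + 22656
74955 = 3*22656 + 6987
22656 = 3*6987 + 1695
6987 = 4*1695 + 207
1695 = 8*207 + 39
207 = 5*39 + 12
39 = 3*12 + 3
12 = 4*3 + 0
Since gcd = 3 > 1, 247521 is not a unit mod 1560081.

no inverse exists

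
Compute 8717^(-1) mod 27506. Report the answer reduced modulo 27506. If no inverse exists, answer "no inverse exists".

21883

Apply the Euclidean algorithm to 27506 and 8717:
27506 = 3×8717 + 1355
8717 = 6×1355 + 587
1355 = 2×587 + 181
587 = 3×181 + 44
181 = 4×44 + 5
44 = 8×5 + 4
5 = 1×4 + 1
4 = 4×1 + 0
Since gcd(8717, 27506) = 1, back-substitute to write 1 as a combination:
1 = 5 − 4
1 = −44 + 9·5
1 = 9·181 − 37·44
1 = −37·587 + 120·181
1 = 120·1355 − 277·587
1 = −277·8717 + 1782·1355
1 = 1782·27506 − 5623·8717
Hence 8717⁻¹ ≡ -5623 ≡ 21883 (mod 27506).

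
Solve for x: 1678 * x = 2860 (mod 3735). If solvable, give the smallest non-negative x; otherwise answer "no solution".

First find gcd(1678, 3735):
3735 = 2·1678 + 379
1678 = 4·379 + 162
379 = 2·162 + 55
162 = 2·55 + 52
55 = 1·52 + 3
52 = 17·3 + 1
3 = 3·1 + 0
gcd = 1, so a unique solution mod 3735 exists.
Back-substitute for the Bézout coefficients:
1 = 52 − 17·3
1 = −17·55 + 18·52
1 = 18·162 − 53·55
1 = −53·379 + 124·162
1 = 124·1678 − 549·379
1 = −549·3735 + 1222·1678
So 1678·(1222) ≡ 1 (mod 3735), giving 1678⁻¹ ≡ 1222.
x ≡ 1678⁻¹·2860 ≡ 1222·2860 ≡ 2695 (mod 3735).

2695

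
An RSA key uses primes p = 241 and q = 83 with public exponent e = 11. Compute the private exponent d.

φ(n) = (p−1)(q−1) = 240·82 = 19680.
Need d with 11·d ≡ 1 (mod 19680). Apply the extended Euclidean algorithm:
19680 = 1789×11 + 1
11 = 11×1 + 0
Back-substitute:
1 = 19680 − 1789·11
So 11·(-1789) ≡ 1 (mod 19680), hence d ≡ -1789 ≡ 17891 (mod 19680).

17891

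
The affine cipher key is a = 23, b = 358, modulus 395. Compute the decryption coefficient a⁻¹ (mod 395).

Apply the Euclidean algorithm to 395 and 23:
395 = 17*23 + 4
23 = 5*4 + 3
4 = 1*3 + 1
3 = 3*1 + 0
Since gcd(23, 395) = 1, back-substitute to write 1 as a combination:
1 = 4 − 3
1 = −23 + 6·4
1 = 6·395 − 103·23
Hence 23⁻¹ ≡ -103 ≡ 292 (mod 395).

292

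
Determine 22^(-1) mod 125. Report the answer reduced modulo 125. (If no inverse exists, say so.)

gcd(125, 22) by repeated division:
125 = 5*22 + 15
22 = 1*15 + 7
15 = 2*7 + 1
7 = 7*1 + 0
Since gcd(22, 125) = 1, back-substitute to write 1 as a combination:
1 = 15 − 2·7
1 = −2·22 + 3·15
1 = 3·125 − 17·22
Hence 22⁻¹ ≡ -17 ≡ 108 (mod 125).

108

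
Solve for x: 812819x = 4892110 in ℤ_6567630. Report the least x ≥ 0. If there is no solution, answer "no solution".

First find gcd(812819, 6567630):
6567630 = 8·812819 + 65078
812819 = 12·65078 + 31883
65078 = 2·31883 + 1312
31883 = 24·1312 + 395
1312 = 3·395 + 127
395 = 3·127 + 14
127 = 9·14 + 1
14 = 14·1 + 0
gcd = 1, so a unique solution mod 6567630 exists.
Back-substitute for the Bézout coefficients:
1 = 127 − 9·14
1 = −9·395 + 28·127
1 = 28·1312 − 93·395
1 = −93·31883 + 2260·1312
1 = 2260·65078 − 4613·31883
1 = −4613·812819 + 57616·65078
1 = 57616·6567630 − 465541·812819
So 812819·(-465541) ≡ 1 (mod 6567630), giving 812819⁻¹ ≡ 6102089.
x ≡ 812819⁻¹·4892110 ≡ 6102089·4892110 ≡ 5544110 (mod 6567630).

5544110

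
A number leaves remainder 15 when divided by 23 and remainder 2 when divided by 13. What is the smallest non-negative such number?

15

Write x = 15 + 23·k. Then 23·k ≡ 2 − 15 ≡ 0 (mod 13).
Need 23⁻¹ mod 13. Extended Euclid on (13, 10):
13 = 1·10 + 3
10 = 3·3 + 1
3 = 3·1 + 0
Back-substitute:
1 = 10 − 3·3
1 = −3·13 + 4·10
23⁻¹ ≡ 4 (mod 13), so k ≡ 4·0 ≡ 0 (mod 13).
x = 15 + 23·0 = 15.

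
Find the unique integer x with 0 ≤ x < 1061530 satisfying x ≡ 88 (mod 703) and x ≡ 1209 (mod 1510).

546319

Write x = 88 + 703·k. Then 703·k ≡ 1209 − 88 ≡ 1121 (mod 1510).
Need 703⁻¹ mod 1510. Extended Euclid on (1510, 703):
1510 = 2·703 + 104
703 = 6·104 + 79
104 = 1·79 + 25
79 = 3·25 + 4
25 = 6·4 + 1
4 = 4·1 + 0
Back-substitute:
1 = 25 − 6·4
1 = −6·79 + 19·25
1 = 19·104 − 25·79
1 = −25·703 + 169·104
1 = 169·1510 − 363·703
703⁻¹ ≡ 1147 (mod 1510), so k ≡ 1147·1121 ≡ 777 (mod 1510).
x = 88 + 703·777 = 546319.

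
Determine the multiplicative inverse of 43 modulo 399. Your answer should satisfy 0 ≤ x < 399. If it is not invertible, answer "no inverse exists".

232

Apply the Euclidean algorithm to 399 and 43:
399 = 9*43 + 12
43 = 3*12 + 7
12 = 1*7 + 5
7 = 1*5 + 2
5 = 2*2 + 1
2 = 2*1 + 0
Since gcd(43, 399) = 1, back-substitute to write 1 as a combination:
1 = 5 − 2·2
1 = −2·7 + 3·5
1 = 3·12 − 5·7
1 = −5·43 + 18·12
1 = 18·399 − 167·43
Hence 43⁻¹ ≡ -167 ≡ 232 (mod 399).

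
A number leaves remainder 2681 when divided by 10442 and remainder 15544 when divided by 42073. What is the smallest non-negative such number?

Write x = 2681 + 10442·k. Then 10442·k ≡ 15544 − 2681 ≡ 12863 (mod 42073).
Need 10442⁻¹ mod 42073. Extended Euclid on (42073, 10442):
42073 = 4·10442 + 305
10442 = 34·305 + 72
305 = 4·72 + 17
72 = 4·17 + 4
17 = 4·4 + 1
4 = 4·1 + 0
Back-substitute:
1 = 17 − 4·4
1 = −4·72 + 17·17
1 = 17·305 − 72·72
1 = −72·10442 + 2465·305
1 = 2465·42073 − 9932·10442
10442⁻¹ ≡ 32141 (mod 42073), so k ≡ 32141·12863 ≡ 20385 (mod 42073).
x = 2681 + 10442·20385 = 212862851.

212862851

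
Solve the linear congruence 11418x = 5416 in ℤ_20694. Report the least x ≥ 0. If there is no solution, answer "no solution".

gcd(11418, 20694):
20694 = 1×11418 + 9276
11418 = 1×9276 + 2142
9276 = 4×2142 + 708
2142 = 3×708 + 18
708 = 39×18 + 6
18 = 3×6 + 0
gcd = 6, but 6 ∤ 5416, so the congruence has no solution.

no solution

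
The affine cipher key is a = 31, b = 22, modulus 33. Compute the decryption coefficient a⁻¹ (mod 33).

Extended Euclidean algorithm:
33 = 1·31 + 2
31 = 15·2 + 1
2 = 2·1 + 0
The gcd is 1. Working backward:
1 = 31 − 15·2
1 = −15·33 + 16·31
So 31·16 ≡ 1 (mod 33).

16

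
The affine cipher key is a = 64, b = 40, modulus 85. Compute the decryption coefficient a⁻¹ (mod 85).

Apply the Euclidean algorithm to 85 and 64:
85 = 1·64 + 21
64 = 3·21 + 1
21 = 21·1 + 0
Since gcd(64, 85) = 1, back-substitute to write 1 as a combination:
1 = 64 − 3·21
1 = −3·85 + 4·64
So 64·4 ≡ 1 (mod 85).

4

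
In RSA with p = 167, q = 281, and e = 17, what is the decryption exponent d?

21873

φ(n) = (p−1)(q−1) = 166·280 = 46480.
Need d with 17·d ≡ 1 (mod 46480). Apply the extended Euclidean algorithm:
46480 = 2734*17 + 2
17 = 8*2 + 1
2 = 2*1 + 0
Back-substitute:
1 = 17 − 8·2
1 = −8·46480 + 21873·17
So 17·21873 ≡ 1 (mod 46480), hence d = 21873.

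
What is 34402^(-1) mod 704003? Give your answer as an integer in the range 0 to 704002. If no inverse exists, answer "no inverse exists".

gcd(704003, 34402) by repeated division:
704003 = 20*34402 + 15963
34402 = 2*15963 + 2476
15963 = 6*2476 + 1107
2476 = 2*1107 + 262
1107 = 4*262 + 59
262 = 4*59 + 26
59 = 2*26 + 7
26 = 3*7 + 5
7 = 1*5 + 2
5 = 2*2 + 1
2 = 2*1 + 0
gcd = 1, so the inverse exists. Back-substitute:
1 = 5 − 2·2
1 = −2·7 + 3·5
1 = 3·26 − 11·7
1 = −11·59 + 25·26
1 = 25·262 − 111·59
1 = −111·1107 + 469·262
1 = 469·2476 − 1049·1107
1 = −1049·15963 + 6763·2476
1 = 6763·34402 − 14575·15963
1 = −14575·704003 + 298263·34402
So 34402·298263 ≡ 1 (mod 704003).

298263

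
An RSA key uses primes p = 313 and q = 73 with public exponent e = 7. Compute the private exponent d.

φ(n) = (p−1)(q−1) = 312·72 = 22464.
Need d with 7·d ≡ 1 (mod 22464). Apply the extended Euclidean algorithm:
22464 = 3209*7 + 1
7 = 7*1 + 0
Back-substitute:
1 = 22464 − 3209·7
So 7·(-3209) ≡ 1 (mod 22464), hence d ≡ -3209 ≡ 19255 (mod 22464).

19255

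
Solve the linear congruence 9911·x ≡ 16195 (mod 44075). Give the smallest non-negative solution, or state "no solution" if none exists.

2870

First find gcd(9911, 44075):
44075 = 4*9911 + 4431
9911 = 2*4431 + 1049
4431 = 4*1049 + 235
1049 = 4*235 + 109
235 = 2*109 + 17
109 = 6*17 + 7
17 = 2*7 + 3
7 = 2*3 + 1
3 = 3*1 + 0
gcd = 1, so a unique solution mod 44075 exists.
Back-substitute for the Bézout coefficients:
1 = 7 − 2·3
1 = −2·17 + 5·7
1 = 5·109 − 32·17
1 = −32·235 + 69·109
1 = 69·1049 − 308·235
1 = −308·4431 + 1301·1049
1 = 1301·9911 − 2910·4431
1 = −2910·44075 + 12941·9911
So 9911·(12941) ≡ 1 (mod 44075), giving 9911⁻¹ ≡ 12941.
x ≡ 9911⁻¹·16195 ≡ 12941·16195 ≡ 2870 (mod 44075).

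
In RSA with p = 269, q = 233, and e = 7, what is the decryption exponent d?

26647

φ(n) = (p−1)(q−1) = 268·232 = 62176.
Need d with 7·d ≡ 1 (mod 62176). Apply the extended Euclidean algorithm:
62176 = 8882*7 + 2
7 = 3*2 + 1
2 = 2*1 + 0
Back-substitute:
1 = 7 − 3·2
1 = −3·62176 + 26647·7
So 7·26647 ≡ 1 (mod 62176), hence d = 26647.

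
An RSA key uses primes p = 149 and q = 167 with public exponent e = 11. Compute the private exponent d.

4467

φ(n) = (p−1)(q−1) = 148·166 = 24568.
Need d with 11·d ≡ 1 (mod 24568). Apply the extended Euclidean algorithm:
24568 = 2233·11 + 5
11 = 2·5 + 1
5 = 5·1 + 0
Back-substitute:
1 = 11 − 2·5
1 = −2·24568 + 4467·11
So 11·4467 ≡ 1 (mod 24568), hence d = 4467.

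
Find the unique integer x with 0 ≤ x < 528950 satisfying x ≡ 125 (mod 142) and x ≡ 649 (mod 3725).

Write x = 125 + 142·k. Then 142·k ≡ 649 − 125 ≡ 524 (mod 3725).
Need 142⁻¹ mod 3725. Extended Euclid on (3725, 142):
3725 = 26*142 + 33
142 = 4*33 + 10
33 = 3*10 + 3
10 = 3*3 + 1
3 = 3*1 + 0
Back-substitute:
1 = 10 − 3·3
1 = −3·33 + 10·10
1 = 10·142 − 43·33
1 = −43·3725 + 1128·142
142⁻¹ ≡ 1128 (mod 3725), so k ≡ 1128·524 ≡ 2522 (mod 3725).
x = 125 + 142·2522 = 358249.

358249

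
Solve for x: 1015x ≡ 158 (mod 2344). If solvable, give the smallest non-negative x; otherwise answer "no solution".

850

First find gcd(1015, 2344):
2344 = 2×1015 + 314
1015 = 3×314 + 73
314 = 4×73 + 22
73 = 3×22 + 7
22 = 3×7 + 1
7 = 7×1 + 0
gcd = 1, so a unique solution mod 2344 exists.
Back-substitute for the Bézout coefficients:
1 = 22 − 3·7
1 = −3·73 + 10·22
1 = 10·314 − 43·73
1 = −43·1015 + 139·314
1 = 139·2344 − 321·1015
So 1015·(-321) ≡ 1 (mod 2344), giving 1015⁻¹ ≡ 2023.
x ≡ 1015⁻¹·158 ≡ 2023·158 ≡ 850 (mod 2344).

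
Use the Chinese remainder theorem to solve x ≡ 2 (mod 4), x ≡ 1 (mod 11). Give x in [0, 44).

Write x = 2 + 4·k. Then 4·k ≡ 1 − 2 ≡ 10 (mod 11).
Need 4⁻¹ mod 11. Extended Euclid on (11, 4):
11 = 2*4 + 3
4 = 1*3 + 1
3 = 3*1 + 0
Back-substitute:
1 = 4 − 3
1 = −11 + 3·4
4⁻¹ ≡ 3 (mod 11), so k ≡ 3·10 ≡ 8 (mod 11).
x = 2 + 4·8 = 34.

34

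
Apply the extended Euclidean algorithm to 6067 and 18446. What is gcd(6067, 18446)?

Apply Euclid's algorithm to 18446 and 6067:
18446 = 3×6067 + 245
6067 = 24×245 + 187
245 = 1×187 + 58
187 = 3×58 + 13
58 = 4×13 + 6
13 = 2×6 + 1
6 = 6×1 + 0
gcd(6067, 18446) = 1.
Back-substituting:
1 = 13 − 2·6
1 = −2·58 + 9·13
1 = 9·187 − 29·58
1 = −29·245 + 38·187
1 = 38·6067 − 941·245
1 = −941·18446 + 2861·6067
So 1 = (-941)·18446 + (2861)·6067.

1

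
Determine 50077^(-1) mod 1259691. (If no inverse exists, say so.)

979237

Extended Euclidean algorithm:
1259691 = 25×50077 + 7766
50077 = 6×7766 + 3481
7766 = 2×3481 + 804
3481 = 4×804 + 265
804 = 3×265 + 9
265 = 29×9 + 4
9 = 2×4 + 1
4 = 4×1 + 0
Since gcd(50077, 1259691) = 1, back-substitute to write 1 as a combination:
1 = 9 − 2·4
1 = −2·265 + 59·9
1 = 59·804 − 179·265
1 = −179·3481 + 775·804
1 = 775·7766 − 1729·3481
1 = −1729·50077 + 11149·7766
1 = 11149·1259691 − 280454·50077
Hence 50077⁻¹ ≡ -280454 ≡ 979237 (mod 1259691).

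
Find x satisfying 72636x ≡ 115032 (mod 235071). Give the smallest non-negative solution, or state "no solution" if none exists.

57491

First find gcd(72636, 235071):
235071 = 3*72636 + 17163
72636 = 4*17163 + 3984
17163 = 4*3984 + 1227
3984 = 3*1227 + 303
1227 = 4*303 + 15
303 = 20*15 + 3
15 = 5*3 + 0
gcd = 3 and 3 | 115032, so solutions exist. Divide through by 3: 24212x ≡ 38344 (mod 78357).
Now find 24212⁻¹ mod 78357:
78357 = 3*24212 + 5721
24212 = 4*5721 + 1328
5721 = 4*1328 + 409
1328 = 3*409 + 101
409 = 4*101 + 5
101 = 20*5 + 1
5 = 5*1 + 0
Back-substitute:
1 = 101 − 20·5
1 = −20·409 + 81·101
1 = 81·1328 − 263·409
1 = −263·5721 + 1133·1328
1 = 1133·24212 − 4795·5721
1 = −4795·78357 + 15518·24212
So 24212⁻¹ ≡ 15518 (mod 78357).
Then x ≡ 15518·38344 ≡ 57491 (mod 78357); the smallest non-negative solution is x = 57491.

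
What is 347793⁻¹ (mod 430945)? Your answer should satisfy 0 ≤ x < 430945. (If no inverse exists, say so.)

135002

gcd(430945, 347793) by repeated division:
430945 = 1·347793 + 83152
347793 = 4·83152 + 15185
83152 = 5·15185 + 7227
15185 = 2·7227 + 731
7227 = 9·731 + 648
731 = 1·648 + 83
648 = 7·83 + 67
83 = 1·67 + 16
67 = 4·16 + 3
16 = 5·3 + 1
3 = 3·1 + 0
gcd = 1, so the inverse exists. Back-substitute:
1 = 16 − 5·3
1 = −5·67 + 21·16
1 = 21·83 − 26·67
1 = −26·648 + 203·83
1 = 203·731 − 229·648
1 = −229·7227 + 2264·731
1 = 2264·15185 − 4757·7227
1 = −4757·83152 + 26049·15185
1 = 26049·347793 − 108953·83152
1 = −108953·430945 + 135002·347793
So 347793·135002 ≡ 1 (mod 430945).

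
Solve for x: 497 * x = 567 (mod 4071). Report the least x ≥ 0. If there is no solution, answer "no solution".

First find gcd(497, 4071):
4071 = 8·497 + 95
497 = 5·95 + 22
95 = 4·22 + 7
22 = 3·7 + 1
7 = 7·1 + 0
gcd = 1, so a unique solution mod 4071 exists.
Back-substitute for the Bézout coefficients:
1 = 22 − 3·7
1 = −3·95 + 13·22
1 = 13·497 − 68·95
1 = −68·4071 + 557·497
So 497·(557) ≡ 1 (mod 4071), giving 497⁻¹ ≡ 557.
x ≡ 497⁻¹·567 ≡ 557·567 ≡ 2352 (mod 4071).

2352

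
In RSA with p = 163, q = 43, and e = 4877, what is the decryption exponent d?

3545

φ(n) = (p−1)(q−1) = 162·42 = 6804.
Need d with 4877·d ≡ 1 (mod 6804). Apply the extended Euclidean algorithm:
6804 = 1*4877 + 1927
4877 = 2*1927 + 1023
1927 = 1*1023 + 904
1023 = 1*904 + 119
904 = 7*119 + 71
119 = 1*71 + 48
71 = 1*48 + 23
48 = 2*23 + 2
23 = 11*2 + 1
2 = 2*1 + 0
Back-substitute:
1 = 23 − 11·2
1 = −11·48 + 23·23
1 = 23·71 − 34·48
1 = −34·119 + 57·71
1 = 57·904 − 433·119
1 = −433·1023 + 490·904
1 = 490·1927 − 923·1023
1 = −923·4877 + 2336·1927
1 = 2336·6804 − 3259·4877
So 4877·(-3259) ≡ 1 (mod 6804), hence d ≡ -3259 ≡ 3545 (mod 6804).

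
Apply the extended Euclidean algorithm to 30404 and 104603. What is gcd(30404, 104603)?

Apply Euclid's algorithm to 104603 and 30404:
104603 = 3·30404 + 13391
30404 = 2·13391 + 3622
13391 = 3·3622 + 2525
3622 = 1·2525 + 1097
2525 = 2·1097 + 331
1097 = 3·331 + 104
331 = 3·104 + 19
104 = 5·19 + 9
19 = 2·9 + 1
9 = 9·1 + 0
gcd(30404, 104603) = 1.
Working backward:
1 = 19 − 2·9
1 = −2·104 + 11·19
1 = 11·331 − 35·104
1 = −35·1097 + 116·331
1 = 116·2525 − 267·1097
1 = −267·3622 + 383·2525
1 = 383·13391 − 1416·3622
1 = −1416·30404 + 3215·13391
1 = 3215·104603 − 11061·30404
So 1 = (3215)·104603 + (-11061)·30404.

1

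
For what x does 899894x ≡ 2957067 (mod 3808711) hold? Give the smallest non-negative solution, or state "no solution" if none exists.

2317077

First find gcd(899894, 3808711):
3808711 = 4*899894 + 209135
899894 = 4*209135 + 63354
209135 = 3*63354 + 19073
63354 = 3*19073 + 6135
19073 = 3*6135 + 668
6135 = 9*668 + 123
668 = 5*123 + 53
123 = 2*53 + 17
53 = 3*17 + 2
17 = 8*2 + 1
2 = 2*1 + 0
gcd = 1, so a unique solution mod 3808711 exists.
Back-substitute for the Bézout coefficients:
1 = 17 − 8·2
1 = −8·53 + 25·17
1 = 25·123 − 58·53
1 = −58·668 + 315·123
1 = 315·6135 − 2893·668
1 = −2893·19073 + 8994·6135
1 = 8994·63354 − 29875·19073
1 = −29875·209135 + 98619·63354
1 = 98619·899894 − 424351·209135
1 = −424351·3808711 + 1796023·899894
So 899894·(1796023) ≡ 1 (mod 3808711), giving 899894⁻¹ ≡ 1796023.
x ≡ 899894⁻¹·2957067 ≡ 1796023·2957067 ≡ 2317077 (mod 3808711).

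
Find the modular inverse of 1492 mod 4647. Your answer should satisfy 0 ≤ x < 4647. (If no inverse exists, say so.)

1087

gcd(4647, 1492) by repeated division:
4647 = 3*1492 + 171
1492 = 8*171 + 124
171 = 1*124 + 47
124 = 2*47 + 30
47 = 1*30 + 17
30 = 1*17 + 13
17 = 1*13 + 4
13 = 3*4 + 1
4 = 4*1 + 0
Since gcd(1492, 4647) = 1, back-substitute to write 1 as a combination:
1 = 13 − 3·4
1 = −3·17 + 4·13
1 = 4·30 − 7·17
1 = −7·47 + 11·30
1 = 11·124 − 29·47
1 = −29·171 + 40·124
1 = 40·1492 − 349·171
1 = −349·4647 + 1087·1492
So 1492·1087 ≡ 1 (mod 4647).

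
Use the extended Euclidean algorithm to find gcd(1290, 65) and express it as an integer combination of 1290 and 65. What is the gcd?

5

Apply Euclid's algorithm to 1290 and 65:
1290 = 19×65 + 55
65 = 1×55 + 10
55 = 5×10 + 5
10 = 2×5 + 0
gcd(1290, 65) = 5.
Express as a combination:
5 = 55 − 5·10
5 = −5·65 + 6·55
5 = 6·1290 − 119·65
So 5 = (6)·1290 + (-119)·65.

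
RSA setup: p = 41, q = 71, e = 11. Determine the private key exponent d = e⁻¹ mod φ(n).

φ(n) = (p−1)(q−1) = 40·70 = 2800.
Need d with 11·d ≡ 1 (mod 2800). Apply the extended Euclidean algorithm:
2800 = 254×11 + 6
11 = 1×6 + 5
6 = 1×5 + 1
5 = 5×1 + 0
Back-substitute:
1 = 6 − 5
1 = −11 + 2·6
1 = 2·2800 − 509·11
So 11·(-509) ≡ 1 (mod 2800), hence d ≡ -509 ≡ 2291 (mod 2800).

2291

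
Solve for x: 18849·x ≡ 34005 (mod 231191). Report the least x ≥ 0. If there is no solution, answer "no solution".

13874

First find gcd(18849, 231191):
231191 = 12*18849 + 5003
18849 = 3*5003 + 3840
5003 = 1*3840 + 1163
3840 = 3*1163 + 351
1163 = 3*351 + 110
351 = 3*110 + 21
110 = 5*21 + 5
21 = 4*5 + 1
5 = 5*1 + 0
gcd = 1, so a unique solution mod 231191 exists.
Back-substitute for the Bézout coefficients:
1 = 21 − 4·5
1 = −4·110 + 21·21
1 = 21·351 − 67·110
1 = −67·1163 + 222·351
1 = 222·3840 − 733·1163
1 = −733·5003 + 955·3840
1 = 955·18849 − 3598·5003
1 = −3598·231191 + 44131·18849
So 18849·(44131) ≡ 1 (mod 231191), giving 18849⁻¹ ≡ 44131.
x ≡ 18849⁻¹·34005 ≡ 44131·34005 ≡ 13874 (mod 231191).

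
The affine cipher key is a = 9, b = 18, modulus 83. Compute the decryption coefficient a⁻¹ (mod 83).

Extended Euclidean algorithm:
83 = 9*9 + 2
9 = 4*2 + 1
2 = 2*1 + 0
gcd = 1, so the inverse exists. Back-substitute:
1 = 9 − 4·2
1 = −4·83 + 37·9
So 9·37 ≡ 1 (mod 83).

37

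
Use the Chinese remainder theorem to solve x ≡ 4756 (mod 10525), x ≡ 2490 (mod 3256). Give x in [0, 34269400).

Write x = 4756 + 10525·k. Then 10525·k ≡ 2490 − 4756 ≡ 990 (mod 3256).
Need 10525⁻¹ mod 3256. Extended Euclid on (3256, 757):
3256 = 4*757 + 228
757 = 3*228 + 73
228 = 3*73 + 9
73 = 8*9 + 1
9 = 9*1 + 0
Back-substitute:
1 = 73 − 8·9
1 = −8·228 + 25·73
1 = 25·757 − 83·228
1 = −83·3256 + 357·757
10525⁻¹ ≡ 357 (mod 3256), so k ≡ 357·990 ≡ 1782 (mod 3256).
x = 4756 + 10525·1782 = 18760306.

18760306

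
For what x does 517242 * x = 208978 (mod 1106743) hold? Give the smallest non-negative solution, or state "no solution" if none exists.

First find gcd(517242, 1106743):
1106743 = 2·517242 + 72259
517242 = 7·72259 + 11429
72259 = 6·11429 + 3685
11429 = 3·3685 + 374
3685 = 9·374 + 319
374 = 1·319 + 55
319 = 5·55 + 44
55 = 1·44 + 11
44 = 4·11 + 0
gcd = 11 and 11 | 208978, so solutions exist. Divide through by 11: 47022x ≡ 18998 (mod 100613).
Now find 47022⁻¹ mod 100613:
100613 = 2×47022 + 6569
47022 = 7×6569 + 1039
6569 = 6×1039 + 335
1039 = 3×335 + 34
335 = 9×34 + 29
34 = 1×29 + 5
29 = 5×5 + 4
5 = 1×4 + 1
4 = 4×1 + 0
Back-substitute:
1 = 5 − 4
1 = −29 + 6·5
1 = 6·34 − 7·29
1 = −7·335 + 69·34
1 = 69·1039 − 214·335
1 = −214·6569 + 1353·1039
1 = 1353·47022 − 9685·6569
1 = −9685·100613 + 20723·47022
So 47022⁻¹ ≡ 20723 (mod 100613).
Then x ≡ 20723·18998 ≡ 97498 (mod 100613); the smallest non-negative solution is x = 97498.

97498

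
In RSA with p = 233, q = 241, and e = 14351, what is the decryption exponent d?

22511

φ(n) = (p−1)(q−1) = 232·240 = 55680.
Need d with 14351·d ≡ 1 (mod 55680). Apply the extended Euclidean algorithm:
55680 = 3*14351 + 12627
14351 = 1*12627 + 1724
12627 = 7*1724 + 559
1724 = 3*559 + 47
559 = 11*47 + 42
47 = 1*42 + 5
42 = 8*5 + 2
5 = 2*2 + 1
2 = 2*1 + 0
Back-substitute:
1 = 5 − 2·2
1 = −2·42 + 17·5
1 = 17·47 − 19·42
1 = −19·559 + 226·47
1 = 226·1724 − 697·559
1 = −697·12627 + 5105·1724
1 = 5105·14351 − 5802·12627
1 = −5802·55680 + 22511·14351
So 14351·22511 ≡ 1 (mod 55680), hence d = 22511.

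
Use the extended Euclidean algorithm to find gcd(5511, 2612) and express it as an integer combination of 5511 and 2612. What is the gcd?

Repeated division:
5511 = 2×2612 + 287
2612 = 9×287 + 29
287 = 9×29 + 26
29 = 1×26 + 3
26 = 8×3 + 2
3 = 1×2 + 1
2 = 2×1 + 0
gcd(5511, 2612) = 1.
Working backward:
1 = 3 − 2
1 = −26 + 9·3
1 = 9·29 − 10·26
1 = −10·287 + 99·29
1 = 99·2612 − 901·287
1 = −901·5511 + 1901·2612
So 1 = (-901)·5511 + (1901)·2612.

1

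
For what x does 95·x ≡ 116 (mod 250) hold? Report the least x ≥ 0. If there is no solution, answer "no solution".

no solution

gcd(95, 250):
250 = 2·95 + 60
95 = 1·60 + 35
60 = 1·35 + 25
35 = 1·25 + 10
25 = 2·10 + 5
10 = 2·5 + 0
gcd = 5, but 5 ∤ 116, so the congruence has no solution.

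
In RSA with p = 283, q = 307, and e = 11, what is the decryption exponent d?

31379

φ(n) = (p−1)(q−1) = 282·306 = 86292.
Need d with 11·d ≡ 1 (mod 86292). Apply the extended Euclidean algorithm:
86292 = 7844·11 + 8
11 = 1·8 + 3
8 = 2·3 + 2
3 = 1·2 + 1
2 = 2·1 + 0
Back-substitute:
1 = 3 − 2
1 = −8 + 3·3
1 = 3·11 − 4·8
1 = −4·86292 + 31379·11
So 11·31379 ≡ 1 (mod 86292), hence d = 31379.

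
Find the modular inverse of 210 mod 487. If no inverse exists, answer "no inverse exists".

Extended Euclidean algorithm:
487 = 2·210 + 67
210 = 3·67 + 9
67 = 7·9 + 4
9 = 2·4 + 1
4 = 4·1 + 0
The gcd is 1. Working backward:
1 = 9 − 2·4
1 = −2·67 + 15·9
1 = 15·210 − 47·67
1 = −47·487 + 109·210
So 210·109 ≡ 1 (mod 487).

109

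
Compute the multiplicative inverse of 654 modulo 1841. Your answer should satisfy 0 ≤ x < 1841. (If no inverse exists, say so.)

Extended Euclidean algorithm:
1841 = 2×654 + 533
654 = 1×533 + 121
533 = 4×121 + 49
121 = 2×49 + 23
49 = 2×23 + 3
23 = 7×3 + 2
3 = 1×2 + 1
2 = 2×1 + 0
The gcd is 1. Working backward:
1 = 3 − 2
1 = −23 + 8·3
1 = 8·49 − 17·23
1 = −17·121 + 42·49
1 = 42·533 − 185·121
1 = −185·654 + 227·533
1 = 227·1841 − 639·654
So 654·(-639) ≡ 1 (mod 1841), and -639 ≡ 1202 (mod 1841).

1202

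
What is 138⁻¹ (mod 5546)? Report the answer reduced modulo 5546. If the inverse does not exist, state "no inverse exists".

no inverse exists

Euclidean algorithm on 5546, 138:
5546 = 40·138 + 26
138 = 5·26 + 8
26 = 3·8 + 2
8 = 4·2 + 0
Since gcd = 2 > 1, 138 is not a unit mod 5546.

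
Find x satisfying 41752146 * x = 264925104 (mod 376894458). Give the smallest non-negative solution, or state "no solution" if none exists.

First find gcd(41752146, 376894458):
376894458 = 9·41752146 + 1125144
41752146 = 37·1125144 + 121818
1125144 = 9·121818 + 28782
121818 = 4·28782 + 6690
28782 = 4·6690 + 2022
6690 = 3·2022 + 624
2022 = 3·624 + 150
624 = 4·150 + 24
150 = 6·24 + 6
24 = 4·6 + 0
gcd = 6 and 6 | 264925104, so solutions exist. Divide through by 6: 6958691x ≡ 44154184 (mod 62815743).
Now find 6958691⁻¹ mod 62815743:
62815743 = 9*6958691 + 187524
6958691 = 37*187524 + 20303
187524 = 9*20303 + 4797
20303 = 4*4797 + 1115
4797 = 4*1115 + 337
1115 = 3*337 + 104
337 = 3*104 + 25
104 = 4*25 + 4
25 = 6*4 + 1
4 = 4*1 + 0
Back-substitute:
1 = 25 − 6·4
1 = −6·104 + 25·25
1 = 25·337 − 81·104
1 = −81·1115 + 268·337
1 = 268·4797 − 1153·1115
1 = −1153·20303 + 4880·4797
1 = 4880·187524 − 45073·20303
1 = −45073·6958691 + 1672581·187524
1 = 1672581·62815743 − 15098302·6958691
So 6958691·(-15098302) ≡ 1 (mod 62815743), i.e. 6958691⁻¹ ≡ 47717441.
Then x ≡ 47717441·44154184 ≡ 36897323 (mod 62815743); the smallest non-negative solution is x = 36897323.

36897323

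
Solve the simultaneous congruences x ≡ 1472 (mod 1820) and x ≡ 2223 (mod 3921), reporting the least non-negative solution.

Write x = 1472 + 1820·k. Then 1820·k ≡ 2223 − 1472 ≡ 751 (mod 3921).
Need 1820⁻¹ mod 3921. Extended Euclid on (3921, 1820):
3921 = 2·1820 + 281
1820 = 6·281 + 134
281 = 2·134 + 13
134 = 10·13 + 4
13 = 3·4 + 1
4 = 4·1 + 0
Back-substitute:
1 = 13 − 3·4
1 = −3·134 + 31·13
1 = 31·281 − 65·134
1 = −65·1820 + 421·281
1 = 421·3921 − 907·1820
1820⁻¹ ≡ 3014 (mod 3921), so k ≡ 3014·751 ≡ 1097 (mod 3921).
x = 1472 + 1820·1097 = 1998012.

1998012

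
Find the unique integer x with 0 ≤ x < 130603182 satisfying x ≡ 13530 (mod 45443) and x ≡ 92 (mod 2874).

56908166

Write x = 13530 + 45443·k. Then 45443·k ≡ 92 − 13530 ≡ 932 (mod 2874).
Need 45443⁻¹ mod 2874. Extended Euclid on (2874, 2333):
2874 = 1*2333 + 541
2333 = 4*541 + 169
541 = 3*169 + 34
169 = 4*34 + 33
34 = 1*33 + 1
33 = 33*1 + 0
Back-substitute:
1 = 34 − 33
1 = −169 + 5·34
1 = 5·541 − 16·169
1 = −16·2333 + 69·541
1 = 69·2874 − 85·2333
45443⁻¹ ≡ 2789 (mod 2874), so k ≡ 2789·932 ≡ 1252 (mod 2874).
x = 13530 + 45443·1252 = 56908166.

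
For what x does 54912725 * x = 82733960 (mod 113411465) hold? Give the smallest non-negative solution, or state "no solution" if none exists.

First find gcd(54912725, 113411465):
113411465 = 2*54912725 + 3586015
54912725 = 15*3586015 + 1122500
3586015 = 3*1122500 + 218515
1122500 = 5*218515 + 29925
218515 = 7*29925 + 9040
29925 = 3*9040 + 2805
9040 = 3*2805 + 625
2805 = 4*625 + 305
625 = 2*305 + 15
305 = 20*15 + 5
15 = 3*5 + 0
gcd = 5 and 5 | 82733960, so solutions exist. Divide through by 5: 10982545x ≡ 16546792 (mod 22682293).
Now find 10982545⁻¹ mod 22682293:
22682293 = 2*10982545 + 717203
10982545 = 15*717203 + 224500
717203 = 3*224500 + 43703
224500 = 5*43703 + 5985
43703 = 7*5985 + 1808
5985 = 3*1808 + 561
1808 = 3*561 + 125
561 = 4*125 + 61
125 = 2*61 + 3
61 = 20*3 + 1
3 = 3*1 + 0
Back-substitute:
1 = 61 − 20·3
1 = −20·125 + 41·61
1 = 41·561 − 184·125
1 = −184·1808 + 593·561
1 = 593·5985 − 1963·1808
1 = −1963·43703 + 14334·5985
1 = 14334·224500 − 73633·43703
1 = −73633·717203 + 235233·224500
1 = 235233·10982545 − 3602128·717203
1 = −3602128·22682293 + 7439489·10982545
So 10982545⁻¹ ≡ 7439489 (mod 22682293).
Then x ≡ 7439489·16546792 ≡ 14989370 (mod 22682293); the smallest non-negative solution is x = 14989370.

14989370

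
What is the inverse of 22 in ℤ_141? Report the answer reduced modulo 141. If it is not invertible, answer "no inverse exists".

109

Apply the Euclidean algorithm to 141 and 22:
141 = 6·22 + 9
22 = 2·9 + 4
9 = 2·4 + 1
4 = 4·1 + 0
The gcd is 1. Working backward:
1 = 9 − 2·4
1 = −2·22 + 5·9
1 = 5·141 − 32·22
So 22·(-32) ≡ 1 (mod 141), and -32 ≡ 109 (mod 141).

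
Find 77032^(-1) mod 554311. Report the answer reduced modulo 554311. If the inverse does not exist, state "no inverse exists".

131202

Run Euclid on (554311, 77032):
554311 = 7*77032 + 15087
77032 = 5*15087 + 1597
15087 = 9*1597 + 714
1597 = 2*714 + 169
714 = 4*169 + 38
169 = 4*38 + 17
38 = 2*17 + 4
17 = 4*4 + 1
4 = 4*1 + 0
gcd = 1, so the inverse exists. Back-substitute:
1 = 17 − 4·4
1 = −4·38 + 9·17
1 = 9·169 − 40·38
1 = −40·714 + 169·169
1 = 169·1597 − 378·714
1 = −378·15087 + 3571·1597
1 = 3571·77032 − 18233·15087
1 = −18233·554311 + 131202·77032
So 77032·131202 ≡ 1 (mod 554311).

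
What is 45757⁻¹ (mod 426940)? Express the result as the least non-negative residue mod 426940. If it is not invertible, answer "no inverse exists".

137393

Run Euclid on (426940, 45757):
426940 = 9*45757 + 15127
45757 = 3*15127 + 376
15127 = 40*376 + 87
376 = 4*87 + 28
87 = 3*28 + 3
28 = 9*3 + 1
3 = 3*1 + 0
gcd = 1, so the inverse exists. Back-substitute:
1 = 28 − 9·3
1 = −9·87 + 28·28
1 = 28·376 − 121·87
1 = −121·15127 + 4868·376
1 = 4868·45757 − 14725·15127
1 = −14725·426940 + 137393·45757
So 45757·137393 ≡ 1 (mod 426940).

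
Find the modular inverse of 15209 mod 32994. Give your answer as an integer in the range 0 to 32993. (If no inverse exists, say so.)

935

Extended Euclidean algorithm:
32994 = 2*15209 + 2576
15209 = 5*2576 + 2329
2576 = 1*2329 + 247
2329 = 9*247 + 106
247 = 2*106 + 35
106 = 3*35 + 1
35 = 35*1 + 0
Since gcd(15209, 32994) = 1, back-substitute to write 1 as a combination:
1 = 106 − 3·35
1 = −3·247 + 7·106
1 = 7·2329 − 66·247
1 = −66·2576 + 73·2329
1 = 73·15209 − 431·2576
1 = −431·32994 + 935·15209
So 15209·935 ≡ 1 (mod 32994).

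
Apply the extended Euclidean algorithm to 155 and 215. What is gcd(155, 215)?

5

Apply Euclid's algorithm to 215 and 155:
215 = 1·155 + 60
155 = 2·60 + 35
60 = 1·35 + 25
35 = 1·25 + 10
25 = 2·10 + 5
10 = 2·5 + 0
gcd(155, 215) = 5.
Express as a combination:
5 = 25 − 2·10
5 = −2·35 + 3·25
5 = 3·60 − 5·35
5 = −5·155 + 13·60
5 = 13·215 − 18·155
So 5 = (13)·215 + (-18)·155.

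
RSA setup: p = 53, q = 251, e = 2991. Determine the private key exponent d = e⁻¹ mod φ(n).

6111

φ(n) = (p−1)(q−1) = 52·250 = 13000.
Need d with 2991·d ≡ 1 (mod 13000). Apply the extended Euclidean algorithm:
13000 = 4·2991 + 1036
2991 = 2·1036 + 919
1036 = 1·919 + 117
919 = 7·117 + 100
117 = 1·100 + 17
100 = 5·17 + 15
17 = 1·15 + 2
15 = 7·2 + 1
2 = 2·1 + 0
Back-substitute:
1 = 15 − 7·2
1 = −7·17 + 8·15
1 = 8·100 − 47·17
1 = −47·117 + 55·100
1 = 55·919 − 432·117
1 = −432·1036 + 487·919
1 = 487·2991 − 1406·1036
1 = −1406·13000 + 6111·2991
So 2991·6111 ≡ 1 (mod 13000), hence d = 6111.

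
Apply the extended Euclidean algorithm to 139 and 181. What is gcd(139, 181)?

1

Repeated division:
181 = 1×139 + 42
139 = 3×42 + 13
42 = 3×13 + 3
13 = 4×3 + 1
3 = 3×1 + 0
gcd(139, 181) = 1.
Back-substituting:
1 = 13 − 4·3
1 = −4·42 + 13·13
1 = 13·139 − 43·42
1 = −43·181 + 56·139
So 1 = (-43)·181 + (56)·139.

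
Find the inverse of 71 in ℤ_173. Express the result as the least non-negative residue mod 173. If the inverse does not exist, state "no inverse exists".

39

Extended Euclidean algorithm:
173 = 2×71 + 31
71 = 2×31 + 9
31 = 3×9 + 4
9 = 2×4 + 1
4 = 4×1 + 0
The gcd is 1. Working backward:
1 = 9 − 2·4
1 = −2·31 + 7·9
1 = 7·71 − 16·31
1 = −16·173 + 39·71
So 71·39 ≡ 1 (mod 173).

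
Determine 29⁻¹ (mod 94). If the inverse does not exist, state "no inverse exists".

Apply the Euclidean algorithm to 94 and 29:
94 = 3*29 + 7
29 = 4*7 + 1
7 = 7*1 + 0
Since gcd(29, 94) = 1, back-substitute to write 1 as a combination:
1 = 29 − 4·7
1 = −4·94 + 13·29
So 29·13 ≡ 1 (mod 94).

13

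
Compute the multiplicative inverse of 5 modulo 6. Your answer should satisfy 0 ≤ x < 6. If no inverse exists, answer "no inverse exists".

5

Run Euclid on (6, 5):
6 = 1*5 + 1
5 = 5*1 + 0
gcd = 1, so the inverse exists. Back-substitute:
1 = 6 − 5
So 5·(-1) ≡ 1 (mod 6), and -1 ≡ 5 (mod 6).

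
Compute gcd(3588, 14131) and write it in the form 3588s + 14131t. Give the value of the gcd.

Repeated division:
14131 = 3·3588 + 3367
3588 = 1·3367 + 221
3367 = 15·221 + 52
221 = 4·52 + 13
52 = 4·13 + 0
gcd(3588, 14131) = 13.
Express as a combination:
13 = 221 − 4·52
13 = −4·3367 + 61·221
13 = 61·3588 − 65·3367
13 = −65·14131 + 256·3588
So 13 = (-65)·14131 + (256)·3588.

13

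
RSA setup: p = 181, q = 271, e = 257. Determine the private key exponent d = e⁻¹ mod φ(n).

φ(n) = (p−1)(q−1) = 180·270 = 48600.
Need d with 257·d ≡ 1 (mod 48600). Apply the extended Euclidean algorithm:
48600 = 189·257 + 27
257 = 9·27 + 14
27 = 1·14 + 13
14 = 1·13 + 1
13 = 13·1 + 0
Back-substitute:
1 = 14 − 13
1 = −27 + 2·14
1 = 2·257 − 19·27
1 = −19·48600 + 3593·257
So 257·3593 ≡ 1 (mod 48600), hence d = 3593.

3593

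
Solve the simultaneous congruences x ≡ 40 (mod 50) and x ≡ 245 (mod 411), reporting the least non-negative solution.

Write x = 40 + 50·k. Then 50·k ≡ 245 − 40 ≡ 205 (mod 411).
Need 50⁻¹ mod 411. Extended Euclid on (411, 50):
411 = 8·50 + 11
50 = 4·11 + 6
11 = 1·6 + 5
6 = 1·5 + 1
5 = 5·1 + 0
Back-substitute:
1 = 6 − 5
1 = −11 + 2·6
1 = 2·50 − 9·11
1 = −9·411 + 74·50
50⁻¹ ≡ 74 (mod 411), so k ≡ 74·205 ≡ 374 (mod 411).
x = 40 + 50·374 = 18740.

18740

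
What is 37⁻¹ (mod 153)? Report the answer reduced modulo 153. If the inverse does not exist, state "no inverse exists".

91

Run Euclid on (153, 37):
153 = 4·37 + 5
37 = 7·5 + 2
5 = 2·2 + 1
2 = 2·1 + 0
The gcd is 1. Working backward:
1 = 5 − 2·2
1 = −2·37 + 15·5
1 = 15·153 − 62·37
Thus 37·(-62) ≡ 1 (mod 153); reducing, -62 mod 153 = 91.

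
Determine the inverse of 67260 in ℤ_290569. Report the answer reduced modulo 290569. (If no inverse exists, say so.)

Apply the Euclidean algorithm to 290569 and 67260:
290569 = 4×67260 + 21529
67260 = 3×21529 + 2673
21529 = 8×2673 + 145
2673 = 18×145 + 63
145 = 2×63 + 19
63 = 3×19 + 6
19 = 3×6 + 1
6 = 6×1 + 0
The gcd is 1. Working backward:
1 = 19 − 3·6
1 = −3·63 + 10·19
1 = 10·145 − 23·63
1 = −23·2673 + 424·145
1 = 424·21529 − 3415·2673
1 = −3415·67260 + 10669·21529
1 = 10669·290569 − 46091·67260
Thus 67260·(-46091) ≡ 1 (mod 290569); reducing, -46091 mod 290569 = 244478.

244478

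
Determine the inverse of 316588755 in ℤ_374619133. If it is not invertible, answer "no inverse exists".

no inverse exists

Euclidean algorithm on 374619133, 316588755:
374619133 = 1·316588755 + 58030378
316588755 = 5·58030378 + 26436865
58030378 = 2·26436865 + 5156648
26436865 = 5·5156648 + 653625
5156648 = 7·653625 + 581273
653625 = 1·581273 + 72352
581273 = 8·72352 + 2457
72352 = 29·2457 + 1099
2457 = 2·1099 + 259
1099 = 4·259 + 63
259 = 4·63 + 7
63 = 9·7 + 0
Since gcd = 7 > 1, 316588755 is not a unit mod 374619133.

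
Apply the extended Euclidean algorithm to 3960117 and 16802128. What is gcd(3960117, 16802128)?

7

Repeated division:
16802128 = 4·3960117 + 961660
3960117 = 4·961660 + 113477
961660 = 8·113477 + 53844
113477 = 2·53844 + 5789
53844 = 9·5789 + 1743
5789 = 3·1743 + 560
1743 = 3·560 + 63
560 = 8·63 + 56
63 = 1·56 + 7
56 = 8·7 + 0
gcd(3960117, 16802128) = 7.
Working backward:
7 = 63 − 56
7 = −560 + 9·63
7 = 9·1743 − 28·560
7 = −28·5789 + 93·1743
7 = 93·53844 − 865·5789
7 = −865·113477 + 1823·53844
7 = 1823·961660 − 15449·113477
7 = −15449·3960117 + 63619·961660
7 = 63619·16802128 − 269925·3960117
So 7 = (63619)·16802128 + (-269925)·3960117.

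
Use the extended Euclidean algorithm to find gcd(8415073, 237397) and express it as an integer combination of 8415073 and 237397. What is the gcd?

1

Repeated division:
8415073 = 35·237397 + 106178
237397 = 2·106178 + 25041
106178 = 4·25041 + 6014
25041 = 4·6014 + 985
6014 = 6·985 + 104
985 = 9·104 + 49
104 = 2·49 + 6
49 = 8·6 + 1
6 = 6·1 + 0
gcd(8415073, 237397) = 1.
Working backward:
1 = 49 − 8·6
1 = −8·104 + 17·49
1 = 17·985 − 161·104
1 = −161·6014 + 983·985
1 = 983·25041 − 4093·6014
1 = −4093·106178 + 17355·25041
1 = 17355·237397 − 38803·106178
1 = −38803·8415073 + 1375460·237397
So 1 = (-38803)·8415073 + (1375460)·237397.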